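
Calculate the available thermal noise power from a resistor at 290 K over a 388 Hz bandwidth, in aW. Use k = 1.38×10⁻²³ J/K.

1.55 aW

P_n = kTB = 1.38×10⁻²³ × 290 × 3.88×10² = 1.55×10⁻¹⁸ W = 1.55 aW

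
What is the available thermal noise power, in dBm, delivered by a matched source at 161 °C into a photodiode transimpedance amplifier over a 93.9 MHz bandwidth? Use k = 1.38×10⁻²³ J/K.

T = 161 °C + 273.15 = 434.15 K
P_n = kTB = 1.38×10⁻²³ × 434.15 × 9.39×10⁷ = 5.63×10⁻¹³ W
In dBm: 10 log₁₀(5.63×10⁻¹³ / 10⁻³) = −92.5 dBm

−92.5 dBm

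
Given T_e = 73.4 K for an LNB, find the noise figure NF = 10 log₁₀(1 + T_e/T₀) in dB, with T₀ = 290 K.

F = 1 + T_e/T₀ = 1 + 73.4/290 = 1.2531
NF = 10 log₁₀(1.2531) = 0.980 dB

0.980 dB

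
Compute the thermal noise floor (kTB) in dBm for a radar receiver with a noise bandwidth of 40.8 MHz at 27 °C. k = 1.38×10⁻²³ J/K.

−97.7 dBm

T = 27 °C + 273.15 = 300.15 K
P_n = kTB = 1.38×10⁻²³ × 300.15 × 4.08×10⁷ = 1.69×10⁻¹³ W
In dBm: 10 log₁₀(1.69×10⁻¹³ / 10⁻³) = −97.7 dBm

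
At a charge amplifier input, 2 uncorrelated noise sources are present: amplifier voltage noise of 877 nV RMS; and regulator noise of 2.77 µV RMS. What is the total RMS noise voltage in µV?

2.91 µV

Uncorrelated sources add in power (mean-square): V_tot = √(ΣV_i²)
V_tot = √[(8.77×10⁻⁷)² + (2.77×10⁻⁶)²] = 2.91×10⁻⁶ V = 2.91 µV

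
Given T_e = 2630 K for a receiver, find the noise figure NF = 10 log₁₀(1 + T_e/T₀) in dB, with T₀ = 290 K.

F = 1 + T_e/T₀ = 1 + 2630/290 = 10.069
NF = 10 log₁₀(10.069) = 10.03 dB

10.03 dB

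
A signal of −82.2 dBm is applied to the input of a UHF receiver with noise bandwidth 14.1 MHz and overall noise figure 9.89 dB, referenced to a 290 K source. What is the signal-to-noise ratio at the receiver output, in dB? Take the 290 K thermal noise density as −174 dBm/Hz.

Noise floor: N = −174 + 10 log₁₀(B) + NF
10 log₁₀(1.41×10⁷) = 71.49 dB
N = −174 + 71.49 + 9.89 = −92.62 dBm
SNR = P_sig − N = −82.2 − (−92.62) = 10.42 dB → 10.4 dB

10.4 dB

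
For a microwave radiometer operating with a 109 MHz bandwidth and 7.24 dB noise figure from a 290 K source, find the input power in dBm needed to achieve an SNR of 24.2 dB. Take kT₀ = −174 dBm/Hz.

Sensitivity = −174 + 10 log₁₀(B) + NF + SNR_min
= −174 + 80.37 + 7.24 + 24.2
= −62.19 dBm → −62.2 dBm

−62.2 dBm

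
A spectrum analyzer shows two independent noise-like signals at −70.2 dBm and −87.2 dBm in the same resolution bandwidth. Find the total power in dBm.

−70.1 dBm

Convert to linear, add, convert back:
P₁ = 9.55×10⁻¹¹ W, P₂ = 1.91×10⁻¹² W
P_tot = 9.74×10⁻¹¹ W → 10 log₁₀(P_tot / 10⁻³) = −70.1 dBm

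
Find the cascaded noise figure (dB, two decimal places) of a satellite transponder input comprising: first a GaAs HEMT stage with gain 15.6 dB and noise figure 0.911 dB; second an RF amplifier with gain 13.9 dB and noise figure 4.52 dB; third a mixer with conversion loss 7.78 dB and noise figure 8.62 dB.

Convert to linear (a loss of L dB is a gain of −L dB): F_i = 10^(NF_i/10), G_i = 10^(G_i,dB/10)
  Stage 1: F_1 = 10^(0.911/10) = 1.233, G_1 = 10^(15.6/10) = 36.31
  Stage 2: F_2 = 10^(4.52/10) = 2.831, G_2 = 10^(13.9/10) = 24.55
  Stage 3: F_3 = 10^(8.62/10) = 7.278, G_3 = 10^(−7.78/10) = 0.1667
Friis cascade:
  F = 1.233 + (2.831 − 1)/36.31 + (7.278 − 1)/891.3 = 1.291
NF = 10 log₁₀(1.291) = 1.11 dB

1.11 dB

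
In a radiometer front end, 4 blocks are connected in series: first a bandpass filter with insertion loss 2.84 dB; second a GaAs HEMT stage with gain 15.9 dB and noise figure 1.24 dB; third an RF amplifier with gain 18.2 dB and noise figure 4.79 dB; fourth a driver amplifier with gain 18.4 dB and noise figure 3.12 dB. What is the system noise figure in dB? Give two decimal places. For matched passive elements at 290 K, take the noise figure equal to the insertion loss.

4.25 dB

Convert to linear (a loss of L dB is a gain of −L dB): F_i = 10^(NF_i/10), G_i = 10^(G_i,dB/10)
  Stage 1: F_1 = 10^(2.84/10) = 1.923, G_1 = 10^(−2.84/10) = 0.5200
  Stage 2: F_2 = 10^(1.24/10) = 1.330, G_2 = 10^(15.9/10) = 38.90
  Stage 3: F_3 = 10^(4.79/10) = 3.013, G_3 = 10^(18.2/10) = 66.07
  Stage 4: F_4 = 10^(3.12/10) = 2.051, G_4 = 10^(18.4/10) = 69.18
Friis cascade:
  F = 1.923 + (1.330 − 1)/0.5200 + (3.013 − 1)/20.23 + (2.051 − 1)/1337 = 2.659
NF = 10 log₁₀(2.659) = 4.25 dB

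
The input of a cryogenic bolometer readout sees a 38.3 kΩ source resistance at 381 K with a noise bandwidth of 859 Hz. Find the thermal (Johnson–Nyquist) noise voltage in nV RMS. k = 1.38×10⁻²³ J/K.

V_n = √(4kTRB)
4kTRB = 4 × 1.38×10⁻²³ × 381 × 3.83×10⁴ × 8.59×10² = 6.92×10⁻¹³ V²
V_n = √(6.92×10⁻¹³) = 8.32×10⁻⁷ V = 832 nV

832 nV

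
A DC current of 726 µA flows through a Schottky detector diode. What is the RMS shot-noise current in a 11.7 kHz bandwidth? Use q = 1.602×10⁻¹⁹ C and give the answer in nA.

1.65 nA

I_n = √(2qI·B)
2qI·B = 2 × 1.602×10⁻¹⁹ × 7.26×10⁻⁴ × 1.17×10⁴ = 2.72×10⁻¹⁸ A²
I_n = √(2.72×10⁻¹⁸) = 1.65×10⁻⁹ A = 1.65 nA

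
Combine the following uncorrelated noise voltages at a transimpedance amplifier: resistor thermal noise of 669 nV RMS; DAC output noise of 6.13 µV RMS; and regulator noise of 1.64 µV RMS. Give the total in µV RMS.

Uncorrelated sources add in power (mean-square): V_tot = √(ΣV_i²)
V_tot = √[(6.69×10⁻⁷)² + (6.13×10⁻⁶)² + (1.64×10⁻⁶)²] = 6.38×10⁻⁶ V = 6.38 µV

6.38 µV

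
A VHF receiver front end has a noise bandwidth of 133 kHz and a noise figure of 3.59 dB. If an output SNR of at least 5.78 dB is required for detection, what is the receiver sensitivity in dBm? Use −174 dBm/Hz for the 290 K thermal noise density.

Sensitivity = −174 + 10 log₁₀(B) + NF + SNR_min
= −174 + 51.24 + 3.59 + 5.78
= −113.39 dBm → −113.4 dBm

−113.4 dBm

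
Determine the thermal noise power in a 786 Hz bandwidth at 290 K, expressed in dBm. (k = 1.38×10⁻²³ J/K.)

−145.0 dBm

P_n = kTB = 1.38×10⁻²³ × 290 × 7.86×10² = 3.15×10⁻¹⁸ W
In dBm: 10 log₁₀(3.15×10⁻¹⁸ / 10⁻³) = −145.0 dBm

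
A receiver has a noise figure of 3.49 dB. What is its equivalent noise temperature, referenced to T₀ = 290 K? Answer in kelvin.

F = 10^(3.49/10) = 2.23357
T_e = (F − 1)·T₀ = (2.23357 − 1) × 290 = 358 K

358 K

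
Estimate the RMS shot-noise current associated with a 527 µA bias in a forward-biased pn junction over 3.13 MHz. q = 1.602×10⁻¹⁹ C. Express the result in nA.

23.0 nA

I_n = √(2qI·B)
2qI·B = 2 × 1.602×10⁻¹⁹ × 5.27×10⁻⁴ × 3.13×10⁶ = 5.29×10⁻¹⁶ A²
I_n = √(5.29×10⁻¹⁶) = 2.30×10⁻⁸ A = 23.0 nA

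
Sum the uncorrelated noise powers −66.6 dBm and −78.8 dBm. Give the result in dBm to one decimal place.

Convert to linear, add, convert back:
P₁ = 2.19×10⁻¹⁰ W, P₂ = 1.32×10⁻¹¹ W
P_tot = 2.32×10⁻¹⁰ W → 10 log₁₀(P_tot / 10⁻³) = −66.3 dBm

−66.3 dBm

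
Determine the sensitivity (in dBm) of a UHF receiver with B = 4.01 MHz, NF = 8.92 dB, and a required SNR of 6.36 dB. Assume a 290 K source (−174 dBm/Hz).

−92.7 dBm

Sensitivity = −174 + 10 log₁₀(B) + NF + SNR_min
= −174 + 66.03 + 8.92 + 6.36
= −92.69 dBm → −92.7 dBm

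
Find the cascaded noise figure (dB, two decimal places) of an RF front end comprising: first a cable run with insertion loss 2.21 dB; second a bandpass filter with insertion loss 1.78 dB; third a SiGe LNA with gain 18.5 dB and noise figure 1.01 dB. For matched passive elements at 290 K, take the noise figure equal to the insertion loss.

Convert to linear (a loss of L dB is a gain of −L dB): F_i = 10^(NF_i/10), G_i = 10^(G_i,dB/10)
  Stage 1: F_1 = 10^(2.21/10) = 1.663, G_1 = 10^(−2.21/10) = 0.6012
  Stage 2: F_2 = 10^(1.78/10) = 1.507, G_2 = 10^(−1.78/10) = 0.6637
  Stage 3: F_3 = 10^(1.01/10) = 1.262, G_3 = 10^(18.5/10) = 70.79
Friis cascade:
  F = 1.663 + (1.507 − 1)/0.6012 + (1.262 − 1)/0.3990 = 3.162
NF = 10 log₁₀(3.162) = 5.00 dB

5.00 dB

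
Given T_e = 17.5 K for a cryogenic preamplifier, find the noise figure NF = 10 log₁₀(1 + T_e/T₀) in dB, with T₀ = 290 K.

F = 1 + T_e/T₀ = 1 + 17.5/290 = 1.06034
NF = 10 log₁₀(1.06034) = 0.254 dB

0.254 dB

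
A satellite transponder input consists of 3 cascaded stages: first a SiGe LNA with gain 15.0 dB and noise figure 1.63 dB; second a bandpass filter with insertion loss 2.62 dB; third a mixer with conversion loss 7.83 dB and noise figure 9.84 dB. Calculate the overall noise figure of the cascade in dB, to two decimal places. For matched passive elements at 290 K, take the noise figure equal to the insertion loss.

Convert to linear (a loss of L dB is a gain of −L dB): F_i = 10^(NF_i/10), G_i = 10^(G_i,dB/10)
  Stage 1: F_1 = 10^(1.63/10) = 1.455, G_1 = 10^(15.0/10) = 31.62
  Stage 2: F_2 = 10^(2.62/10) = 1.828, G_2 = 10^(−2.62/10) = 0.5470
  Stage 3: F_3 = 10^(9.84/10) = 9.638, G_3 = 10^(−7.83/10) = 0.1648
Friis cascade:
  F = 1.455 + (1.828 − 1)/31.62 + (9.638 − 1)/17.30 = 1.981
NF = 10 log₁₀(1.981) = 2.97 dB

2.97 dB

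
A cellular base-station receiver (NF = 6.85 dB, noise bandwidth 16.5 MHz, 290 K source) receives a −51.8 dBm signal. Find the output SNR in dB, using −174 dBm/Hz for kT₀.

43.2 dB

Noise floor: N = −174 + 10 log₁₀(B) + NF
10 log₁₀(1.65×10⁷) = 72.17 dB
N = −174 + 72.17 + 6.85 = −94.98 dBm
SNR = P_sig − N = −51.8 − (−94.98) = 43.18 dB → 43.2 dB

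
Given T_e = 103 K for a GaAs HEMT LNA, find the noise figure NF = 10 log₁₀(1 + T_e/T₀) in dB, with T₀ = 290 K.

1.32 dB

F = 1 + T_e/T₀ = 1 + 103/290 = 1.35517
NF = 10 log₁₀(1.35517) = 1.32 dB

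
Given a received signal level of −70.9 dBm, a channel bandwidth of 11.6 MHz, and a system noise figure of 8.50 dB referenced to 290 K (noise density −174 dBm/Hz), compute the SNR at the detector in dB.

Noise floor: N = −174 + 10 log₁₀(B) + NF
10 log₁₀(1.16×10⁷) = 70.64 dB
N = −174 + 70.64 + 8.50 = −94.86 dBm
SNR = P_sig − N = −70.9 − (−94.86) = 23.96 dB → 24.0 dB

24.0 dB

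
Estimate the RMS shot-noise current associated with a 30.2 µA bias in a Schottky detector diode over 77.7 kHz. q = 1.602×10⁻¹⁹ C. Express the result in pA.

867 pA

I_n = √(2qI·B)
2qI·B = 2 × 1.602×10⁻¹⁹ × 3.02×10⁻⁵ × 7.77×10⁴ = 7.52×10⁻¹⁹ A²
I_n = √(7.52×10⁻¹⁹) = 8.67×10⁻¹⁰ A = 867 pA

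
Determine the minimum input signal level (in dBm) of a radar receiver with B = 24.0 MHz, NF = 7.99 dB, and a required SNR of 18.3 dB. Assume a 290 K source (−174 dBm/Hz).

Sensitivity = −174 + 10 log₁₀(B) + NF + SNR_min
= −174 + 73.8 + 7.99 + 18.3
= −73.91 dBm → −73.9 dBm

−73.9 dBm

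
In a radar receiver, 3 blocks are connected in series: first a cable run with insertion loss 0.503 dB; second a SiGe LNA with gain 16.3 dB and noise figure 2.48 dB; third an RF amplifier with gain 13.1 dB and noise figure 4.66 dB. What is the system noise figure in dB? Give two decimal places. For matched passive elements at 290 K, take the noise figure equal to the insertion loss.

Convert to linear (a loss of L dB is a gain of −L dB): F_i = 10^(NF_i/10), G_i = 10^(G_i,dB/10)
  Stage 1: F_1 = 10^(0.503/10) = 1.123, G_1 = 10^(−0.503/10) = 0.8906
  Stage 2: F_2 = 10^(2.48/10) = 1.770, G_2 = 10^(16.3/10) = 42.66
  Stage 3: F_3 = 10^(4.66/10) = 2.924, G_3 = 10^(13.1/10) = 20.42
Friis cascade:
  F = 1.123 + (1.770 − 1)/0.8906 + (2.924 − 1)/37.99 = 2.038
NF = 10 log₁₀(2.038) = 3.09 dB

3.09 dB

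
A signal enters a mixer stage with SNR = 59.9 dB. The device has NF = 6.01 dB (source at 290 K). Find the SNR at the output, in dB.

By definition F = SNR_in/SNR_out, so in dB: SNR_out = SNR_in − NF
SNR_out = 59.9 − 6.01 = 53.89 dB

53.89 dB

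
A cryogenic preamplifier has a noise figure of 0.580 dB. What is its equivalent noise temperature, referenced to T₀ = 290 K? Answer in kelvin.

F = 10^(0.580/10) = 1.14288
T_e = (F − 1)·T₀ = (1.14288 − 1) × 290 = 41.4 K

41.4 K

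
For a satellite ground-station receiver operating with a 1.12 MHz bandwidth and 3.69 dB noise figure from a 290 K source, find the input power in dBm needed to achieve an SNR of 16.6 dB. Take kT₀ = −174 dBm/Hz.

−93.2 dBm

Sensitivity = −174 + 10 log₁₀(B) + NF + SNR_min
= −174 + 60.49 + 3.69 + 16.6
= −93.22 dBm → −93.2 dBm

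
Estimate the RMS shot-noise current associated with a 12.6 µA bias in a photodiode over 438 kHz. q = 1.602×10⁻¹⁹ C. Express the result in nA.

1.33 nA

I_n = √(2qI·B)
2qI·B = 2 × 1.602×10⁻¹⁹ × 1.26×10⁻⁵ × 4.38×10⁵ = 1.77×10⁻¹⁸ A²
I_n = √(1.77×10⁻¹⁸) = 1.33×10⁻⁹ A = 1.33 nA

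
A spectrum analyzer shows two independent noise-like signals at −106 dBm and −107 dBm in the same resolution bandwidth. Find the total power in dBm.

−103.5 dBm

Convert to linear, add, convert back:
P₁ = 2.51×10⁻¹⁴ W, P₂ = 2.00×10⁻¹⁴ W
P_tot = 4.51×10⁻¹⁴ W → 10 log₁₀(P_tot / 10⁻³) = −103.5 dBm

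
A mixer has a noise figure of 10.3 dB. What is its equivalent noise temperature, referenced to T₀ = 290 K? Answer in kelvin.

F = 10^(10.3/10) = 10.7152
T_e = (F − 1)·T₀ = (10.7152 − 1) × 290 = 2817 K

2817 K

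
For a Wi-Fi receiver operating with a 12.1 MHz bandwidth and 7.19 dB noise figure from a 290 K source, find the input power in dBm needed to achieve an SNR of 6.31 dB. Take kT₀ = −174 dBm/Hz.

Sensitivity = −174 + 10 log₁₀(B) + NF + SNR_min
= −174 + 70.83 + 7.19 + 6.31
= −89.67 dBm → −89.7 dBm

−89.7 dBm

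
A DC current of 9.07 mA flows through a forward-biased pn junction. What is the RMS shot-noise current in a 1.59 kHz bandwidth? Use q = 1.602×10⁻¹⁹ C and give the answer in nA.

2.15 nA

I_n = √(2qI·B)
2qI·B = 2 × 1.602×10⁻¹⁹ × 9.07×10⁻³ × 1.59×10³ = 4.62×10⁻¹⁸ A²
I_n = √(4.62×10⁻¹⁸) = 2.15×10⁻⁹ A = 2.15 nA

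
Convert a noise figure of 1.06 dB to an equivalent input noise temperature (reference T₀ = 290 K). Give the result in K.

F = 10^(1.06/10) = 1.27644
T_e = (F − 1)·T₀ = (1.27644 − 1) × 290 = 80.2 K

80.2 K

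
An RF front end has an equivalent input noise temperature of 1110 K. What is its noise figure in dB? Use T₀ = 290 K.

F = 1 + T_e/T₀ = 1 + 1110/290 = 4.82759
NF = 10 log₁₀(4.82759) = 6.84 dB

6.84 dB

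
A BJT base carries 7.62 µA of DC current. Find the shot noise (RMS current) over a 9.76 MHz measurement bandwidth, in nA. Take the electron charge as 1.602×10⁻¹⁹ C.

I_n = √(2qI·B)
2qI·B = 2 × 1.602×10⁻¹⁹ × 7.62×10⁻⁶ × 9.76×10⁶ = 2.38×10⁻¹⁷ A²
I_n = √(2.38×10⁻¹⁷) = 4.88×10⁻⁹ A = 4.88 nA

4.88 nA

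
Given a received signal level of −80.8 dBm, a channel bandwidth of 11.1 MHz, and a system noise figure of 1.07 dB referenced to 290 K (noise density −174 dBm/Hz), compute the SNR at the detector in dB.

21.7 dB

Noise floor: N = −174 + 10 log₁₀(B) + NF
10 log₁₀(1.11×10⁷) = 70.45 dB
N = −174 + 70.45 + 1.07 = −102.48 dBm
SNR = P_sig − N = −80.8 − (−102.48) = 21.68 dB → 21.7 dB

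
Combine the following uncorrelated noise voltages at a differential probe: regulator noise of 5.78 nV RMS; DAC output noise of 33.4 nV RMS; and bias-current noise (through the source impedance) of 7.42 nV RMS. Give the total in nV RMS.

34.7 nV

Uncorrelated sources add in power (mean-square): V_tot = √(ΣV_i²)
V_tot = √[(5.78×10⁻⁹)² + (3.34×10⁻⁸)² + (7.42×10⁻⁹)²] = 3.47×10⁻⁸ V = 34.7 nV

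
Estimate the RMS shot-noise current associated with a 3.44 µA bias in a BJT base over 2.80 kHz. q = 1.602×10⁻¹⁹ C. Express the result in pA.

55.6 pA

I_n = √(2qI·B)
2qI·B = 2 × 1.602×10⁻¹⁹ × 3.44×10⁻⁶ × 2.80×10³ = 3.09×10⁻²¹ A²
I_n = √(3.09×10⁻²¹) = 5.56×10⁻¹¹ A = 55.6 pA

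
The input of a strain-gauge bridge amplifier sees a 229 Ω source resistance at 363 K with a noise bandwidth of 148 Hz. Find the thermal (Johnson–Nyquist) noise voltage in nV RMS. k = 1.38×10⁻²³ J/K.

26.1 nV

V_n = √(4kTRB)
4kTRB = 4 × 1.38×10⁻²³ × 363 × 2.29×10² × 1.48×10² = 6.79×10⁻¹⁶ V²
V_n = √(6.79×10⁻¹⁶) = 2.61×10⁻⁸ V = 26.1 nV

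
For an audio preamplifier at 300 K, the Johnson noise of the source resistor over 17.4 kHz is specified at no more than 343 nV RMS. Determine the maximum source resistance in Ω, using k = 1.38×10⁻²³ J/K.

408 Ω

Johnson–Nyquist: V_n = √(4kTRB) ⇒ R = V_n² / (4kTB)
4kTB = 4 × 1.38×10⁻²³ × 300 × 1.74×10⁴ = 2.88×10⁻¹⁶
R = (3.43×10⁻⁷)² / 2.88×10⁻¹⁶ = 4.08×10² Ω = 408 Ω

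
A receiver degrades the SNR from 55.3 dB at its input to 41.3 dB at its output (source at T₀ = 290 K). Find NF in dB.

14.0 dB

NF (dB) = SNR_in(dB) − SNR_out(dB) when the source is at T₀
NF = 55.3 − 41.3 = 14.0 dB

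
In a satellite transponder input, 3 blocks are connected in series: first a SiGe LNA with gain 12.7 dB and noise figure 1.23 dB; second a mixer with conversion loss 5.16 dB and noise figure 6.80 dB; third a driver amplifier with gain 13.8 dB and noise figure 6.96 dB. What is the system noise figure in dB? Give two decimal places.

3.48 dB

Convert to linear (a loss of L dB is a gain of −L dB): F_i = 10^(NF_i/10), G_i = 10^(G_i,dB/10)
  Stage 1: F_1 = 10^(1.23/10) = 1.327, G_1 = 10^(12.7/10) = 18.62
  Stage 2: F_2 = 10^(6.80/10) = 4.786, G_2 = 10^(−5.16/10) = 0.3048
  Stage 3: F_3 = 10^(6.96/10) = 4.966, G_3 = 10^(13.8/10) = 23.99
Friis cascade:
  F = 1.327 + (4.786 − 1)/18.62 + (4.966 − 1)/5.675 = 2.230
NF = 10 log₁₀(2.230) = 3.48 dB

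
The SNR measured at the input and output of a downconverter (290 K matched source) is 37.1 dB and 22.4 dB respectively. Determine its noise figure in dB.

NF (dB) = SNR_in(dB) − SNR_out(dB) when the source is at T₀
NF = 37.1 − 22.4 = 14.7 dB

14.7 dB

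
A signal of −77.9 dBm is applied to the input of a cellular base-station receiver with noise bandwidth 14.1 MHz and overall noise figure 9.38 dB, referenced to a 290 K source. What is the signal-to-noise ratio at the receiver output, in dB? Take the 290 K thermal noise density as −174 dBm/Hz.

15.2 dB

Noise floor: N = −174 + 10 log₁₀(B) + NF
10 log₁₀(1.41×10⁷) = 71.49 dB
N = −174 + 71.49 + 9.38 = −93.13 dBm
SNR = P_sig − N = −77.9 − (−93.13) = 15.23 dB → 15.2 dB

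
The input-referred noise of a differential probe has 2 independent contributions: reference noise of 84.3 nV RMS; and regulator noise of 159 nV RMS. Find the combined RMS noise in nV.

180 nV

Uncorrelated sources add in power (mean-square): V_tot = √(ΣV_i²)
V_tot = √[(8.43×10⁻⁸)² + (1.59×10⁻⁷)²] = 1.80×10⁻⁷ V = 180 nV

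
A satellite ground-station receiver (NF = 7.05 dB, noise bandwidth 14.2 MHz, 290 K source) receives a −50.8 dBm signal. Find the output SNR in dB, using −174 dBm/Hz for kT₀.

44.6 dB

Noise floor: N = −174 + 10 log₁₀(B) + NF
10 log₁₀(1.42×10⁷) = 71.52 dB
N = −174 + 71.52 + 7.05 = −95.43 dBm
SNR = P_sig − N = −50.8 − (−95.43) = 44.63 dB → 44.6 dB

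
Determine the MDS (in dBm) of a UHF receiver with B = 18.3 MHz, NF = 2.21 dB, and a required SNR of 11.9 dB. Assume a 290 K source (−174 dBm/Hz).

−87.3 dBm

Sensitivity = −174 + 10 log₁₀(B) + NF + SNR_min
= −174 + 72.62 + 2.21 + 11.9
= −87.27 dBm → −87.3 dBm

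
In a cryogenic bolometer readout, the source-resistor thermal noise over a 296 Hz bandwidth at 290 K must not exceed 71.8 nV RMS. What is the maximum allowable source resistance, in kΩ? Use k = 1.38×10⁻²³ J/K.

1.09 kΩ

Johnson–Nyquist: V_n = √(4kTRB) ⇒ R = V_n² / (4kTB)
4kTB = 4 × 1.38×10⁻²³ × 290 × 2.96×10² = 4.74×10⁻¹⁸
R = (7.18×10⁻⁸)² / 4.74×10⁻¹⁸ = 1.09×10³ Ω = 1.09 kΩ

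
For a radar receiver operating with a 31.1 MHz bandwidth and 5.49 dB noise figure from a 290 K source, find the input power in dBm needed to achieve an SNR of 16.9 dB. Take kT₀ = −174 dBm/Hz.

−76.7 dBm

Sensitivity = −174 + 10 log₁₀(B) + NF + SNR_min
= −174 + 74.93 + 5.49 + 16.9
= −76.68 dBm → −76.7 dBm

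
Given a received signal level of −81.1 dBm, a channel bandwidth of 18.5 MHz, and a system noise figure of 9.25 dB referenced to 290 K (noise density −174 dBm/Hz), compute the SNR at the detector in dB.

11.0 dB

Noise floor: N = −174 + 10 log₁₀(B) + NF
10 log₁₀(1.85×10⁷) = 72.67 dB
N = −174 + 72.67 + 9.25 = −92.08 dBm
SNR = P_sig − N = −81.1 − (−92.08) = 10.98 dB → 11.0 dB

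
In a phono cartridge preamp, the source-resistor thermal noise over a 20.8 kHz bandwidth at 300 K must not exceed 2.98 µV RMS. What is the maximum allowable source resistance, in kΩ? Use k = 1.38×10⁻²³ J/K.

25.8 kΩ

Johnson–Nyquist: V_n = √(4kTRB) ⇒ R = V_n² / (4kTB)
4kTB = 4 × 1.38×10⁻²³ × 300 × 2.08×10⁴ = 3.44×10⁻¹⁶
R = (2.98×10⁻⁶)² / 3.44×10⁻¹⁶ = 2.58×10⁴ Ω = 25.8 kΩ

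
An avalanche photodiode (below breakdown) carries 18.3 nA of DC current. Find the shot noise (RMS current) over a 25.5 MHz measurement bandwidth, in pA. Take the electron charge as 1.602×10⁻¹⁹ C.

I_n = √(2qI·B)
2qI·B = 2 × 1.602×10⁻¹⁹ × 1.83×10⁻⁸ × 2.55×10⁷ = 1.50×10⁻¹⁹ A²
I_n = √(1.50×10⁻¹⁹) = 3.87×10⁻¹⁰ A = 387 pA

387 pA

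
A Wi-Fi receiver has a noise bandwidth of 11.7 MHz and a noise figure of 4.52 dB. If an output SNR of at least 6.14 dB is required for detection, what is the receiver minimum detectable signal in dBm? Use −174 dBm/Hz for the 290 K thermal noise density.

−92.7 dBm

Sensitivity = −174 + 10 log₁₀(B) + NF + SNR_min
= −174 + 70.68 + 4.52 + 6.14
= −92.66 dBm → −92.7 dBm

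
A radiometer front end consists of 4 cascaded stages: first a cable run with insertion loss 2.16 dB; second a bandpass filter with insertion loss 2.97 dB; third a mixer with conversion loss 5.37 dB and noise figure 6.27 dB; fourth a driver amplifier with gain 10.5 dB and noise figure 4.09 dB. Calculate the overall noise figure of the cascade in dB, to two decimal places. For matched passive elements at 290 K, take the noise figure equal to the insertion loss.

Convert to linear (a loss of L dB is a gain of −L dB): F_i = 10^(NF_i/10), G_i = 10^(G_i,dB/10)
  Stage 1: F_1 = 10^(2.16/10) = 1.644, G_1 = 10^(−2.16/10) = 0.6081
  Stage 2: F_2 = 10^(2.97/10) = 1.982, G_2 = 10^(−2.97/10) = 0.5047
  Stage 3: F_3 = 10^(6.27/10) = 4.236, G_3 = 10^(−5.37/10) = 0.2904
  Stage 4: F_4 = 10^(4.09/10) = 2.564, G_4 = 10^(10.5/10) = 11.22
Friis cascade:
  F = 1.644 + (1.982 − 1)/0.6081 + (4.236 − 1)/0.3069 + (2.564 − 1)/0.08913 = 31.36
NF = 10 log₁₀(31.36) = 14.96 dB

14.96 dB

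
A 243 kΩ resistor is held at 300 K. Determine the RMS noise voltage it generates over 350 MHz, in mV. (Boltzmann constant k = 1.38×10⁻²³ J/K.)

V_n = √(4kTRB)
4kTRB = 4 × 1.38×10⁻²³ × 300 × 2.43×10⁵ × 3.50×10⁸ = 1.41×10⁻⁶ V²
V_n = √(1.41×10⁻⁶) = 1.19×10⁻³ V = 1.19 mV

1.19 mV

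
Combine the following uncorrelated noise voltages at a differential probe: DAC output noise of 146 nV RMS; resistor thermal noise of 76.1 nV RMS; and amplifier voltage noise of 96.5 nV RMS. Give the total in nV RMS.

Uncorrelated sources add in power (mean-square): V_tot = √(ΣV_i²)
V_tot = √[(1.46×10⁻⁷)² + (7.61×10⁻⁸)² + (9.65×10⁻⁸)²] = 1.91×10⁻⁷ V = 191 nV

191 nV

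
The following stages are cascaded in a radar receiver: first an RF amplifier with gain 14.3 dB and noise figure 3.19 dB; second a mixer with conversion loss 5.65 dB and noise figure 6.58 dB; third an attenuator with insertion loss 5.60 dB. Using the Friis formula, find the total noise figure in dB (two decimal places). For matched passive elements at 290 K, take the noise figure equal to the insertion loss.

4.11 dB

Convert to linear (a loss of L dB is a gain of −L dB): F_i = 10^(NF_i/10), G_i = 10^(G_i,dB/10)
  Stage 1: F_1 = 10^(3.19/10) = 2.084, G_1 = 10^(14.3/10) = 26.92
  Stage 2: F_2 = 10^(6.58/10) = 4.550, G_2 = 10^(−5.65/10) = 0.2723
  Stage 3: F_3 = 10^(5.60/10) = 3.631, G_3 = 10^(−5.60/10) = 0.2754
Friis cascade:
  F = 2.084 + (4.550 − 1)/26.92 + (3.631 − 1)/7.328 = 2.575
NF = 10 log₁₀(2.575) = 4.11 dB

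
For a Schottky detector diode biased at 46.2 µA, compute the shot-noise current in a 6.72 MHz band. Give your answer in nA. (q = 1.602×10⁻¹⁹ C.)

9.97 nA

I_n = √(2qI·B)
2qI·B = 2 × 1.602×10⁻¹⁹ × 4.62×10⁻⁵ × 6.72×10⁶ = 9.95×10⁻¹⁷ A²
I_n = √(9.95×10⁻¹⁷) = 9.97×10⁻⁹ A = 9.97 nA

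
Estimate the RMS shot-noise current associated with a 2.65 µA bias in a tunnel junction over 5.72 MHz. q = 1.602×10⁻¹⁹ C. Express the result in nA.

2.20 nA

I_n = √(2qI·B)
2qI·B = 2 × 1.602×10⁻¹⁹ × 2.65×10⁻⁶ × 5.72×10⁶ = 4.86×10⁻¹⁸ A²
I_n = √(4.86×10⁻¹⁸) = 2.20×10⁻⁹ A = 2.20 nA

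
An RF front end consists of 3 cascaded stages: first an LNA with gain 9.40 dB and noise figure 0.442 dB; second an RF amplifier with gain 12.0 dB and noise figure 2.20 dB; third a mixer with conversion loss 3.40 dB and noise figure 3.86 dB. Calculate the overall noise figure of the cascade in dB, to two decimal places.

Convert to linear (a loss of L dB is a gain of −L dB): F_i = 10^(NF_i/10), G_i = 10^(G_i,dB/10)
  Stage 1: F_1 = 10^(0.442/10) = 1.107, G_1 = 10^(9.40/10) = 8.710
  Stage 2: F_2 = 10^(2.20/10) = 1.660, G_2 = 10^(12.0/10) = 15.85
  Stage 3: F_3 = 10^(3.86/10) = 2.432, G_3 = 10^(−3.40/10) = 0.4571
Friis cascade:
  F = 1.107 + (1.660 − 1)/8.710 + (2.432 − 1)/138.0 = 1.193
NF = 10 log₁₀(1.193) = 0.77 dB

0.77 dB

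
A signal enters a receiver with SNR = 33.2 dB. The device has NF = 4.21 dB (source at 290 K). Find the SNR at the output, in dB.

28.99 dB

By definition F = SNR_in/SNR_out, so in dB: SNR_out = SNR_in − NF
SNR_out = 33.2 − 4.21 = 28.99 dB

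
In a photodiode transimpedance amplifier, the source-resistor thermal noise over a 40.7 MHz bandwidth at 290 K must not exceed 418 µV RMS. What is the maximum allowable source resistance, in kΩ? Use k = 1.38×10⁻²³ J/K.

Johnson–Nyquist: V_n = √(4kTRB) ⇒ R = V_n² / (4kTB)
4kTB = 4 × 1.38×10⁻²³ × 290 × 4.07×10⁷ = 6.52×10⁻¹³
R = (4.18×10⁻⁴)² / 6.52×10⁻¹³ = 2.68×10⁵ Ω = 268 kΩ

268 kΩ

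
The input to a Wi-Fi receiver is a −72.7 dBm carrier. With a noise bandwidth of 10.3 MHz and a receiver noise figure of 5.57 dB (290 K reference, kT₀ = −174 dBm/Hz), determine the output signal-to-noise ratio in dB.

25.6 dB

Noise floor: N = −174 + 10 log₁₀(B) + NF
10 log₁₀(1.03×10⁷) = 70.13 dB
N = −174 + 70.13 + 5.57 = −98.30 dBm
SNR = P_sig − N = −72.7 − (−98.30) = 25.60 dB → 25.6 dB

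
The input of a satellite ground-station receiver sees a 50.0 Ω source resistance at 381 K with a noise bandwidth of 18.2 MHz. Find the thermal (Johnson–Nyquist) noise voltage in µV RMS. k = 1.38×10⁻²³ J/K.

V_n = √(4kTRB)
4kTRB = 4 × 1.38×10⁻²³ × 381 × 5.00×10¹ × 1.82×10⁷ = 1.91×10⁻¹¹ V²
V_n = √(1.91×10⁻¹¹) = 4.37×10⁻⁶ V = 4.37 µV

4.37 µV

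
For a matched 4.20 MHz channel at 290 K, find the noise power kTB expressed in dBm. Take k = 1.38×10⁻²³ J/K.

−107.7 dBm

P_n = kTB = 1.38×10⁻²³ × 290 × 4.20×10⁶ = 1.68×10⁻¹⁴ W
In dBm: 10 log₁₀(1.68×10⁻¹⁴ / 10⁻³) = −107.7 dBm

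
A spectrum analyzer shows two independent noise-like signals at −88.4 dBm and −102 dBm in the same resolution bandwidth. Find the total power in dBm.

Convert to linear, add, convert back:
P₁ = 1.45×10⁻¹² W, P₂ = 6.31×10⁻¹⁴ W
P_tot = 1.51×10⁻¹² W → 10 log₁₀(P_tot / 10⁻³) = −88.2 dBm

−88.2 dBm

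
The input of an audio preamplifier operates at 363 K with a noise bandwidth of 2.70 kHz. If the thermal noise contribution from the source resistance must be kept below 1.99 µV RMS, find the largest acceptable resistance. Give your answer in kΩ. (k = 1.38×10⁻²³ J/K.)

73.2 kΩ

Johnson–Nyquist: V_n = √(4kTRB) ⇒ R = V_n² / (4kTB)
4kTB = 4 × 1.38×10⁻²³ × 363 × 2.70×10³ = 5.41×10⁻¹⁷
R = (1.99×10⁻⁶)² / 5.41×10⁻¹⁷ = 7.32×10⁴ Ω = 73.2 kΩ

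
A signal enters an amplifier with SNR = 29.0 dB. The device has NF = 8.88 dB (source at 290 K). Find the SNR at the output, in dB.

By definition F = SNR_in/SNR_out, so in dB: SNR_out = SNR_in − NF
SNR_out = 29.0 − 8.88 = 20.12 dB

20.12 dB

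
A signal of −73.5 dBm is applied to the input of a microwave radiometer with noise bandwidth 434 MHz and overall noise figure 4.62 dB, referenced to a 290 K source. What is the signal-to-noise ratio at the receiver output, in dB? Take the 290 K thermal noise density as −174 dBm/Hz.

9.5 dB

Noise floor: N = −174 + 10 log₁₀(B) + NF
10 log₁₀(4.34×10⁸) = 86.37 dB
N = −174 + 86.37 + 4.62 = −83.01 dBm
SNR = P_sig − N = −73.5 − (−83.01) = 9.51 dB → 9.5 dB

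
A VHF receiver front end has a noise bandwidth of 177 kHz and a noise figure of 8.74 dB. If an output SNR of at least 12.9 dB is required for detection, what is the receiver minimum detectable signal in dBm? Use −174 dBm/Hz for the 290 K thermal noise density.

−99.9 dBm

Sensitivity = −174 + 10 log₁₀(B) + NF + SNR_min
= −174 + 52.48 + 8.74 + 12.9
= −99.88 dBm → −99.9 dBm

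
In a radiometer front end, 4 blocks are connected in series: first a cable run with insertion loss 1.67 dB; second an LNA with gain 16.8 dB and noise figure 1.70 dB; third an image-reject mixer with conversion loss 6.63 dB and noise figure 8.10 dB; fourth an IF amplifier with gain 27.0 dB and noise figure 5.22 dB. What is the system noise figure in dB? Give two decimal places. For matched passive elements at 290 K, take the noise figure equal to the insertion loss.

4.26 dB

Convert to linear (a loss of L dB is a gain of −L dB): F_i = 10^(NF_i/10), G_i = 10^(G_i,dB/10)
  Stage 1: F_1 = 10^(1.67/10) = 1.469, G_1 = 10^(−1.67/10) = 0.6808
  Stage 2: F_2 = 10^(1.70/10) = 1.479, G_2 = 10^(16.8/10) = 47.86
  Stage 3: F_3 = 10^(8.10/10) = 6.457, G_3 = 10^(−6.63/10) = 0.2173
  Stage 4: F_4 = 10^(5.22/10) = 3.327, G_4 = 10^(27.0/10) = 501.2
Friis cascade:
  F = 1.469 + (1.479 − 1)/0.6808 + (6.457 − 1)/32.58 + (3.327 − 1)/7.079 = 2.669
NF = 10 log₁₀(2.669) = 4.26 dB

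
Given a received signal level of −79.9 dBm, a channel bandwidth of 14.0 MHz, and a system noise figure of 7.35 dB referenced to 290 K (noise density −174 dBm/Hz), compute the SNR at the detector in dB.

Noise floor: N = −174 + 10 log₁₀(B) + NF
10 log₁₀(1.40×10⁷) = 71.46 dB
N = −174 + 71.46 + 7.35 = −95.19 dBm
SNR = P_sig − N = −79.9 − (−95.19) = 15.29 dB → 15.3 dB

15.3 dB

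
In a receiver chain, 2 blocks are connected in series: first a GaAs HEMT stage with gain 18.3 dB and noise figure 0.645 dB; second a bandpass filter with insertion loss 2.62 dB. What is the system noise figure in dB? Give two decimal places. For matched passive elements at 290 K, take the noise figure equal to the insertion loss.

Convert to linear (a loss of L dB is a gain of −L dB): F_i = 10^(NF_i/10), G_i = 10^(G_i,dB/10)
  Stage 1: F_1 = 10^(0.645/10) = 1.160, G_1 = 10^(18.3/10) = 67.61
  Stage 2: F_2 = 10^(2.62/10) = 1.828, G_2 = 10^(−2.62/10) = 0.5470
Friis cascade:
  F = 1.160 + (1.828 − 1)/67.61 = 1.172
NF = 10 log₁₀(1.172) = 0.69 dB

0.69 dB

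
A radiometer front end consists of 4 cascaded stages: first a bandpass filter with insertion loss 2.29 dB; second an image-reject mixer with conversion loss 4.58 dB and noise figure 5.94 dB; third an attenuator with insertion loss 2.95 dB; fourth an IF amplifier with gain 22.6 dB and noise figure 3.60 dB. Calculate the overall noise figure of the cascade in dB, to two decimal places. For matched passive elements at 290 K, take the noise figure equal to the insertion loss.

13.76 dB

Convert to linear (a loss of L dB is a gain of −L dB): F_i = 10^(NF_i/10), G_i = 10^(G_i,dB/10)
  Stage 1: F_1 = 10^(2.29/10) = 1.694, G_1 = 10^(−2.29/10) = 0.5902
  Stage 2: F_2 = 10^(5.94/10) = 3.926, G_2 = 10^(−4.58/10) = 0.3483
  Stage 3: F_3 = 10^(2.95/10) = 1.972, G_3 = 10^(−2.95/10) = 0.5070
  Stage 4: F_4 = 10^(3.60/10) = 2.291, G_4 = 10^(22.6/10) = 182.0
Friis cascade:
  F = 1.694 + (3.926 − 1)/0.5902 + (1.972 − 1)/0.2056 + (2.291 − 1)/0.1042 = 23.77
NF = 10 log₁₀(23.77) = 13.76 dB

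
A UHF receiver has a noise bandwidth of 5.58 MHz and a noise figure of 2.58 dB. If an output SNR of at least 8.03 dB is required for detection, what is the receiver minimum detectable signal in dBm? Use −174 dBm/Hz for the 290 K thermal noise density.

Sensitivity = −174 + 10 log₁₀(B) + NF + SNR_min
= −174 + 67.47 + 2.58 + 8.03
= −95.92 dBm → −95.9 dBm

−95.9 dBm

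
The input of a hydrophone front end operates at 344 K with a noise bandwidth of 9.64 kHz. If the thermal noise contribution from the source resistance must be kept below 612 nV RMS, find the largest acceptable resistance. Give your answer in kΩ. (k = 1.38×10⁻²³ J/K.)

2.05 kΩ

Johnson–Nyquist: V_n = √(4kTRB) ⇒ R = V_n² / (4kTB)
4kTB = 4 × 1.38×10⁻²³ × 344 × 9.64×10³ = 1.83×10⁻¹⁶
R = (6.12×10⁻⁷)² / 1.83×10⁻¹⁶ = 2.05×10³ Ω = 2.05 kΩ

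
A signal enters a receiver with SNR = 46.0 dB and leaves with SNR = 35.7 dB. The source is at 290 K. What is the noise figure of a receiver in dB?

10.3 dB

NF (dB) = SNR_in(dB) − SNR_out(dB) when the source is at T₀
NF = 46.0 − 35.7 = 10.3 dB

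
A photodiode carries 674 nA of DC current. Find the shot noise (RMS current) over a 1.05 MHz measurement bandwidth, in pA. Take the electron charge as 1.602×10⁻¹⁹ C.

I_n = √(2qI·B)
2qI·B = 2 × 1.602×10⁻¹⁹ × 6.74×10⁻⁷ × 1.05×10⁶ = 2.27×10⁻¹⁹ A²
I_n = √(2.27×10⁻¹⁹) = 4.76×10⁻¹⁰ A = 476 pA

476 pA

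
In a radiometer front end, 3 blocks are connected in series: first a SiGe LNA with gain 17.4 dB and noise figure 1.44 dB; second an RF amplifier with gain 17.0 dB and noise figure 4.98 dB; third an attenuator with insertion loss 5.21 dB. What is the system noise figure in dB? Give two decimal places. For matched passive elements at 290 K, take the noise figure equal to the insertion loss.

Convert to linear (a loss of L dB is a gain of −L dB): F_i = 10^(NF_i/10), G_i = 10^(G_i,dB/10)
  Stage 1: F_1 = 10^(1.44/10) = 1.393, G_1 = 10^(17.4/10) = 54.95
  Stage 2: F_2 = 10^(4.98/10) = 3.148, G_2 = 10^(17.0/10) = 50.12
  Stage 3: F_3 = 10^(5.21/10) = 3.319, G_3 = 10^(−5.21/10) = 0.3013
Friis cascade:
  F = 1.393 + (3.148 − 1)/54.95 + (3.319 − 1)/2754 = 1.433
NF = 10 log₁₀(1.433) = 1.56 dB

1.56 dB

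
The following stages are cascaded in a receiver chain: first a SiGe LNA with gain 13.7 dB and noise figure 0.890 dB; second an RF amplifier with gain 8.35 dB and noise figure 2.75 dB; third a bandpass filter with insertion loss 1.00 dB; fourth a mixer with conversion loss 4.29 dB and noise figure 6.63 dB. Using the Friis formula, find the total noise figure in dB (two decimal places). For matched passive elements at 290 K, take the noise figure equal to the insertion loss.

Convert to linear (a loss of L dB is a gain of −L dB): F_i = 10^(NF_i/10), G_i = 10^(G_i,dB/10)
  Stage 1: F_1 = 10^(0.890/10) = 1.227, G_1 = 10^(13.7/10) = 23.44
  Stage 2: F_2 = 10^(2.75/10) = 1.884, G_2 = 10^(8.35/10) = 6.839
  Stage 3: F_3 = 10^(1.00/10) = 1.259, G_3 = 10^(−1.00/10) = 0.7943
  Stage 4: F_4 = 10^(6.63/10) = 4.603, G_4 = 10^(−4.29/10) = 0.3724
Friis cascade:
  F = 1.227 + (1.884 − 1)/23.44 + (1.259 − 1)/160.3 + (4.603 − 1)/127.4 = 1.295
NF = 10 log₁₀(1.295) = 1.12 dB

1.12 dB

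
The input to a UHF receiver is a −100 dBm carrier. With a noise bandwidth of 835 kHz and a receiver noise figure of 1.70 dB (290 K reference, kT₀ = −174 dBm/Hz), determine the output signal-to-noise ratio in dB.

13.1 dB

Noise floor: N = −174 + 10 log₁₀(B) + NF
10 log₁₀(8.35×10⁵) = 59.22 dB
N = −174 + 59.22 + 1.70 = −113.08 dBm
SNR = P_sig − N = −100 − (−113.08) = 13.08 dB → 13.1 dB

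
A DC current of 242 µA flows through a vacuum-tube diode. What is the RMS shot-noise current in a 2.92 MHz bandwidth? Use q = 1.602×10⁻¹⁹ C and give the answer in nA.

I_n = √(2qI·B)
2qI·B = 2 × 1.602×10⁻¹⁹ × 2.42×10⁻⁴ × 2.92×10⁶ = 2.26×10⁻¹⁶ A²
I_n = √(2.26×10⁻¹⁶) = 1.50×10⁻⁸ A = 15.0 nA

15.0 nA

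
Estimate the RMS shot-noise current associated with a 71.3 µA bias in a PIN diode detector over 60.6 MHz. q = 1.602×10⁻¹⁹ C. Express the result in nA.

37.2 nA

I_n = √(2qI·B)
2qI·B = 2 × 1.602×10⁻¹⁹ × 7.13×10⁻⁵ × 6.06×10⁷ = 1.38×10⁻¹⁵ A²
I_n = √(1.38×10⁻¹⁵) = 3.72×10⁻⁸ A = 37.2 nA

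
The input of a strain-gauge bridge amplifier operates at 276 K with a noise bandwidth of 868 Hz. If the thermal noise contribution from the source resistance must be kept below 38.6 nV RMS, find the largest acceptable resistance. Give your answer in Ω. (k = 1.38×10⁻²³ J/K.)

Johnson–Nyquist: V_n = √(4kTRB) ⇒ R = V_n² / (4kTB)
4kTB = 4 × 1.38×10⁻²³ × 276 × 8.68×10² = 1.32×10⁻¹⁷
R = (3.86×10⁻⁸)² / 1.32×10⁻¹⁷ = 1.13×10² Ω = 113 Ω

113 Ω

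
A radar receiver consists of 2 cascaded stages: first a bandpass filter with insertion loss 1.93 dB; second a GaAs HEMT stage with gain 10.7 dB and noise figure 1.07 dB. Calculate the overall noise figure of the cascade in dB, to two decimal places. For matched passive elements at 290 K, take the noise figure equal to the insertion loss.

Convert to linear (a loss of L dB is a gain of −L dB): F_i = 10^(NF_i/10), G_i = 10^(G_i,dB/10)
  Stage 1: F_1 = 10^(1.93/10) = 1.560, G_1 = 10^(−1.93/10) = 0.6412
  Stage 2: F_2 = 10^(1.07/10) = 1.279, G_2 = 10^(10.7/10) = 11.75
Friis cascade:
  F = 1.560 + (1.279 − 1)/0.6412 = 1.995
NF = 10 log₁₀(1.995) = 3.00 dB

3.00 dB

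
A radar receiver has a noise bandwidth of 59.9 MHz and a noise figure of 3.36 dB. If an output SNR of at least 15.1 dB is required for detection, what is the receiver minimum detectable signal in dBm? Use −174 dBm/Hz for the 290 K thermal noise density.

Sensitivity = −174 + 10 log₁₀(B) + NF + SNR_min
= −174 + 77.77 + 3.36 + 15.1
= −77.77 dBm → −77.8 dBm

−77.8 dBm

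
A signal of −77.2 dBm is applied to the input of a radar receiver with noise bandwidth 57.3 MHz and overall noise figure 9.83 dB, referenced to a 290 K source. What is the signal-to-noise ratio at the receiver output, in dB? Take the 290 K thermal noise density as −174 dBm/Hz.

Noise floor: N = −174 + 10 log₁₀(B) + NF
10 log₁₀(5.73×10⁷) = 77.58 dB
N = −174 + 77.58 + 9.83 = −86.59 dBm
SNR = P_sig − N = −77.2 − (−86.59) = 9.39 dB → 9.4 dB

9.4 dB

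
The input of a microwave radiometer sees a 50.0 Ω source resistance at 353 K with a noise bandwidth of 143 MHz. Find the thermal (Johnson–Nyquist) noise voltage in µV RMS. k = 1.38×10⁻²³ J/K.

V_n = √(4kTRB)
4kTRB = 4 × 1.38×10⁻²³ × 353 × 5.00×10¹ × 1.43×10⁸ = 1.39×10⁻¹⁰ V²
V_n = √(1.39×10⁻¹⁰) = 1.18×10⁻⁵ V = 11.8 µV

11.8 µV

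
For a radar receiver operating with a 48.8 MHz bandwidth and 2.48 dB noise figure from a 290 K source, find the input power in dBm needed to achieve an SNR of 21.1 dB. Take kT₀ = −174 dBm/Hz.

Sensitivity = −174 + 10 log₁₀(B) + NF + SNR_min
= −174 + 76.88 + 2.48 + 21.1
= −73.54 dBm → −73.5 dBm

−73.5 dBm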